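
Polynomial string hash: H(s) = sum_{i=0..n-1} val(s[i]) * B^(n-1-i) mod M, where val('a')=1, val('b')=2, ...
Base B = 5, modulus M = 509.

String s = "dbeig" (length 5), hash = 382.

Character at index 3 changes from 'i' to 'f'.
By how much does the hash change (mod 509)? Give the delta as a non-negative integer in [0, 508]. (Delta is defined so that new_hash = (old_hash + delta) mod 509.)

Delta formula: (val(new) - val(old)) * B^(n-1-k) mod M
  val('f') - val('i') = 6 - 9 = -3
  B^(n-1-k) = 5^1 mod 509 = 5
  Delta = -3 * 5 mod 509 = 494

Answer: 494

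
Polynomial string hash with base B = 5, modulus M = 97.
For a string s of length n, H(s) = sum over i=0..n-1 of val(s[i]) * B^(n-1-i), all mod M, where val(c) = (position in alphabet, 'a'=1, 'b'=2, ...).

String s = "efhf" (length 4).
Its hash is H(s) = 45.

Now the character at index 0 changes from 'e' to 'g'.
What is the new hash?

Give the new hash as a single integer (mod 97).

val('e') = 5, val('g') = 7
Position k = 0, exponent = n-1-k = 3
B^3 mod M = 5^3 mod 97 = 28
Delta = (7 - 5) * 28 mod 97 = 56
New hash = (45 + 56) mod 97 = 4

Answer: 4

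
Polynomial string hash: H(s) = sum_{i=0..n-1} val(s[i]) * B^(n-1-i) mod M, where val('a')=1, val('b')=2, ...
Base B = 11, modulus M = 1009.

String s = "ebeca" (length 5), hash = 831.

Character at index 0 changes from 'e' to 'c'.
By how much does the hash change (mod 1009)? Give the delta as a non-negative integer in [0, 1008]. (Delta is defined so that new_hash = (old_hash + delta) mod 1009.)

Answer: 988

Derivation:
Delta formula: (val(new) - val(old)) * B^(n-1-k) mod M
  val('c') - val('e') = 3 - 5 = -2
  B^(n-1-k) = 11^4 mod 1009 = 515
  Delta = -2 * 515 mod 1009 = 988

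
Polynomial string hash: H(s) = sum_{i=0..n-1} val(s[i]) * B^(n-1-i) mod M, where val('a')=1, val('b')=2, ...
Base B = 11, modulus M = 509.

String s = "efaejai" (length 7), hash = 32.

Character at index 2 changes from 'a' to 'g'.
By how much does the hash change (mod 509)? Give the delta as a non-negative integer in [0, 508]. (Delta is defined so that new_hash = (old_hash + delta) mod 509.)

Delta formula: (val(new) - val(old)) * B^(n-1-k) mod M
  val('g') - val('a') = 7 - 1 = 6
  B^(n-1-k) = 11^4 mod 509 = 389
  Delta = 6 * 389 mod 509 = 298

Answer: 298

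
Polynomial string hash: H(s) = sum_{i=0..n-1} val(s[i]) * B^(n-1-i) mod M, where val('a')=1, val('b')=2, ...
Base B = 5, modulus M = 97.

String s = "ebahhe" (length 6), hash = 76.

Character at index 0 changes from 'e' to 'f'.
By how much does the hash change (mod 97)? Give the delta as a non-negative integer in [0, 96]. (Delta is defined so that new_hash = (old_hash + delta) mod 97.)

Delta formula: (val(new) - val(old)) * B^(n-1-k) mod M
  val('f') - val('e') = 6 - 5 = 1
  B^(n-1-k) = 5^5 mod 97 = 21
  Delta = 1 * 21 mod 97 = 21

Answer: 21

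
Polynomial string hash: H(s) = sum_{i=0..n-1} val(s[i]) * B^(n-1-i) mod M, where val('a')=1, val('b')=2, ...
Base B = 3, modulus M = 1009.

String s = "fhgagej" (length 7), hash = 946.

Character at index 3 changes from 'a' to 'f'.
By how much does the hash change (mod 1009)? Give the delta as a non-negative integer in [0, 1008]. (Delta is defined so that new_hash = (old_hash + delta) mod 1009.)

Answer: 135

Derivation:
Delta formula: (val(new) - val(old)) * B^(n-1-k) mod M
  val('f') - val('a') = 6 - 1 = 5
  B^(n-1-k) = 3^3 mod 1009 = 27
  Delta = 5 * 27 mod 1009 = 135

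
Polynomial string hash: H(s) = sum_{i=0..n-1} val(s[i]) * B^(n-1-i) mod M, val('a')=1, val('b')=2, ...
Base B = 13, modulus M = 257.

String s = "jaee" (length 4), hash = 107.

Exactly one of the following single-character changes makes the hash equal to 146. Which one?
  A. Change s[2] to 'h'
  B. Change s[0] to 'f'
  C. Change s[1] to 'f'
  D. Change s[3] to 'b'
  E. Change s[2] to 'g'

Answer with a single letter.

Answer: A

Derivation:
Option A: s[2]='e'->'h', delta=(8-5)*13^1 mod 257 = 39, hash=107+39 mod 257 = 146 <-- target
Option B: s[0]='j'->'f', delta=(6-10)*13^3 mod 257 = 207, hash=107+207 mod 257 = 57
Option C: s[1]='a'->'f', delta=(6-1)*13^2 mod 257 = 74, hash=107+74 mod 257 = 181
Option D: s[3]='e'->'b', delta=(2-5)*13^0 mod 257 = 254, hash=107+254 mod 257 = 104
Option E: s[2]='e'->'g', delta=(7-5)*13^1 mod 257 = 26, hash=107+26 mod 257 = 133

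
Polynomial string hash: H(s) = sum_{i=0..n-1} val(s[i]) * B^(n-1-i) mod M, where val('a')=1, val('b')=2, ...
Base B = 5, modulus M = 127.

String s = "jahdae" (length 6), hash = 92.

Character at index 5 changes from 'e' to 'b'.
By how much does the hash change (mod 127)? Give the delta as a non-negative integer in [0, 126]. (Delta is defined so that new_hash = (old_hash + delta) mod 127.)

Answer: 124

Derivation:
Delta formula: (val(new) - val(old)) * B^(n-1-k) mod M
  val('b') - val('e') = 2 - 5 = -3
  B^(n-1-k) = 5^0 mod 127 = 1
  Delta = -3 * 1 mod 127 = 124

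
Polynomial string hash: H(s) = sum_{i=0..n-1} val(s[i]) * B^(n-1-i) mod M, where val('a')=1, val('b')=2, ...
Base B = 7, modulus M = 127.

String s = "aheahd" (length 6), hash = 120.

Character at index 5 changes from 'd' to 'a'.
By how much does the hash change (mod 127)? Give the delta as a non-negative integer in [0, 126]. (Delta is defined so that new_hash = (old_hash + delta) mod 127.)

Delta formula: (val(new) - val(old)) * B^(n-1-k) mod M
  val('a') - val('d') = 1 - 4 = -3
  B^(n-1-k) = 7^0 mod 127 = 1
  Delta = -3 * 1 mod 127 = 124

Answer: 124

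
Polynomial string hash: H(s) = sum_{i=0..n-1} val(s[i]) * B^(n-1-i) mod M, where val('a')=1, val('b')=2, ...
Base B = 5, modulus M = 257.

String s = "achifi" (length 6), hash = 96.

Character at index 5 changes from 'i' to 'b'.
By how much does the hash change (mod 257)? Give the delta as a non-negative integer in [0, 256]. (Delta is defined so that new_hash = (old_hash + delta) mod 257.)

Delta formula: (val(new) - val(old)) * B^(n-1-k) mod M
  val('b') - val('i') = 2 - 9 = -7
  B^(n-1-k) = 5^0 mod 257 = 1
  Delta = -7 * 1 mod 257 = 250

Answer: 250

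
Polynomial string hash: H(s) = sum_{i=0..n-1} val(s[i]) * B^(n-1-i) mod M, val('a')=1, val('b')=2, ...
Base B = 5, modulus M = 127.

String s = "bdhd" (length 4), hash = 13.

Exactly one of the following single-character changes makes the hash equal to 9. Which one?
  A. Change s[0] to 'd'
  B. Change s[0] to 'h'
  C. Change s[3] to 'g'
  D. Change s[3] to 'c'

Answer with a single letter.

Option A: s[0]='b'->'d', delta=(4-2)*5^3 mod 127 = 123, hash=13+123 mod 127 = 9 <-- target
Option B: s[0]='b'->'h', delta=(8-2)*5^3 mod 127 = 115, hash=13+115 mod 127 = 1
Option C: s[3]='d'->'g', delta=(7-4)*5^0 mod 127 = 3, hash=13+3 mod 127 = 16
Option D: s[3]='d'->'c', delta=(3-4)*5^0 mod 127 = 126, hash=13+126 mod 127 = 12

Answer: A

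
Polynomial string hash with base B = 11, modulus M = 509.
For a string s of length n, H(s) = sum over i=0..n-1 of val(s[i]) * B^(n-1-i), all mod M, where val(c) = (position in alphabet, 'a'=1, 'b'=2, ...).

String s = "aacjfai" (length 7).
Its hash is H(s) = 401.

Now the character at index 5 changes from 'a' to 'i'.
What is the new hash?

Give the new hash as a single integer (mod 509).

Answer: 489

Derivation:
val('a') = 1, val('i') = 9
Position k = 5, exponent = n-1-k = 1
B^1 mod M = 11^1 mod 509 = 11
Delta = (9 - 1) * 11 mod 509 = 88
New hash = (401 + 88) mod 509 = 489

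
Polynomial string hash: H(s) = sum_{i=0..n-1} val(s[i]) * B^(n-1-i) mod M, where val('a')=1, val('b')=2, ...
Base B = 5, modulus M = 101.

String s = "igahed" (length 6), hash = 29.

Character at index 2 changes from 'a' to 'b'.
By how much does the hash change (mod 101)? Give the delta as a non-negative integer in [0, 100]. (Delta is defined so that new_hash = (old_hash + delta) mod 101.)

Delta formula: (val(new) - val(old)) * B^(n-1-k) mod M
  val('b') - val('a') = 2 - 1 = 1
  B^(n-1-k) = 5^3 mod 101 = 24
  Delta = 1 * 24 mod 101 = 24

Answer: 24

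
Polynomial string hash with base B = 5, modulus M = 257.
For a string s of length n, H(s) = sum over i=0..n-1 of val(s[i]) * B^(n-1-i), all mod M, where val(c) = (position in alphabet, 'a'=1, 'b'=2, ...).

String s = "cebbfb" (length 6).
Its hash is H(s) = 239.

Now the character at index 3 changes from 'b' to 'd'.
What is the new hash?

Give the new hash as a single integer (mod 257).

val('b') = 2, val('d') = 4
Position k = 3, exponent = n-1-k = 2
B^2 mod M = 5^2 mod 257 = 25
Delta = (4 - 2) * 25 mod 257 = 50
New hash = (239 + 50) mod 257 = 32

Answer: 32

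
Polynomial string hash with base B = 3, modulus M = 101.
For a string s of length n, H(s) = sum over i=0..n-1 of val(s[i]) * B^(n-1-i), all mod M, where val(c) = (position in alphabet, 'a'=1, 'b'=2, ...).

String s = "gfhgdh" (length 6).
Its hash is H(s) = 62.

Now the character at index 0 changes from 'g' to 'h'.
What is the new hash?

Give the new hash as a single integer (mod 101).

val('g') = 7, val('h') = 8
Position k = 0, exponent = n-1-k = 5
B^5 mod M = 3^5 mod 101 = 41
Delta = (8 - 7) * 41 mod 101 = 41
New hash = (62 + 41) mod 101 = 2

Answer: 2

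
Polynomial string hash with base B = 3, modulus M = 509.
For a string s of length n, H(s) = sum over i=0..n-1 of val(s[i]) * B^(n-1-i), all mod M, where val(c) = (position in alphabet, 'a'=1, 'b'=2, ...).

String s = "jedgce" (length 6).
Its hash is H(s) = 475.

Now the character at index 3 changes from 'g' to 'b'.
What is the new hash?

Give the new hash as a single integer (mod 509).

Answer: 430

Derivation:
val('g') = 7, val('b') = 2
Position k = 3, exponent = n-1-k = 2
B^2 mod M = 3^2 mod 509 = 9
Delta = (2 - 7) * 9 mod 509 = 464
New hash = (475 + 464) mod 509 = 430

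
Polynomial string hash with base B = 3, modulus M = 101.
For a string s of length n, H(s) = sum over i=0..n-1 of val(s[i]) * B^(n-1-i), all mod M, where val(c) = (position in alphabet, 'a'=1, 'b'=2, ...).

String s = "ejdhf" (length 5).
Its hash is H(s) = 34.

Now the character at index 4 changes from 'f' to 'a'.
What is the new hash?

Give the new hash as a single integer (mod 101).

Answer: 29

Derivation:
val('f') = 6, val('a') = 1
Position k = 4, exponent = n-1-k = 0
B^0 mod M = 3^0 mod 101 = 1
Delta = (1 - 6) * 1 mod 101 = 96
New hash = (34 + 96) mod 101 = 29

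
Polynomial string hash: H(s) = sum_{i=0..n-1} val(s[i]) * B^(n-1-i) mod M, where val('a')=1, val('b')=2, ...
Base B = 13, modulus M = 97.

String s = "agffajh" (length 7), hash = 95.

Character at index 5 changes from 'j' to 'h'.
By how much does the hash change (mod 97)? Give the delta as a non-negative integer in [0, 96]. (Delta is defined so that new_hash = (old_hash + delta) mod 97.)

Answer: 71

Derivation:
Delta formula: (val(new) - val(old)) * B^(n-1-k) mod M
  val('h') - val('j') = 8 - 10 = -2
  B^(n-1-k) = 13^1 mod 97 = 13
  Delta = -2 * 13 mod 97 = 71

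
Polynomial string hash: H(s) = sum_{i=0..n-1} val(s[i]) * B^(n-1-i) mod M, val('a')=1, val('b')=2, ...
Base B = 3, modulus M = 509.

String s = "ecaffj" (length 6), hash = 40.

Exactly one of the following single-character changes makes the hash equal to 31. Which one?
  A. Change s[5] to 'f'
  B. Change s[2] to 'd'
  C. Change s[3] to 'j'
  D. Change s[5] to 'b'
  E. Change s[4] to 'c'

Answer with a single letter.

Answer: E

Derivation:
Option A: s[5]='j'->'f', delta=(6-10)*3^0 mod 509 = 505, hash=40+505 mod 509 = 36
Option B: s[2]='a'->'d', delta=(4-1)*3^3 mod 509 = 81, hash=40+81 mod 509 = 121
Option C: s[3]='f'->'j', delta=(10-6)*3^2 mod 509 = 36, hash=40+36 mod 509 = 76
Option D: s[5]='j'->'b', delta=(2-10)*3^0 mod 509 = 501, hash=40+501 mod 509 = 32
Option E: s[4]='f'->'c', delta=(3-6)*3^1 mod 509 = 500, hash=40+500 mod 509 = 31 <-- target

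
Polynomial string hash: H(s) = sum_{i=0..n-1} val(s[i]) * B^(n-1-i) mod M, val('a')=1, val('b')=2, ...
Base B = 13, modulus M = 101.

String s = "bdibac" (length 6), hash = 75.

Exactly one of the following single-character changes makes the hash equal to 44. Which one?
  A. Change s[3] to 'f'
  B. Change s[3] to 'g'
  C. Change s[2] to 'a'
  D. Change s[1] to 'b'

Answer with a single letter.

Option A: s[3]='b'->'f', delta=(6-2)*13^2 mod 101 = 70, hash=75+70 mod 101 = 44 <-- target
Option B: s[3]='b'->'g', delta=(7-2)*13^2 mod 101 = 37, hash=75+37 mod 101 = 11
Option C: s[2]='i'->'a', delta=(1-9)*13^3 mod 101 = 99, hash=75+99 mod 101 = 73
Option D: s[1]='d'->'b', delta=(2-4)*13^4 mod 101 = 44, hash=75+44 mod 101 = 18

Answer: A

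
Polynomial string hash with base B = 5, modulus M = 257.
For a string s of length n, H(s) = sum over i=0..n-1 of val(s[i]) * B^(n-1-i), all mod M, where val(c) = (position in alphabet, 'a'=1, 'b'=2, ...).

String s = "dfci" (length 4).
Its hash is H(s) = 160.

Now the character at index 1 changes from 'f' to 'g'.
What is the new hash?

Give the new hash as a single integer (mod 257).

val('f') = 6, val('g') = 7
Position k = 1, exponent = n-1-k = 2
B^2 mod M = 5^2 mod 257 = 25
Delta = (7 - 6) * 25 mod 257 = 25
New hash = (160 + 25) mod 257 = 185

Answer: 185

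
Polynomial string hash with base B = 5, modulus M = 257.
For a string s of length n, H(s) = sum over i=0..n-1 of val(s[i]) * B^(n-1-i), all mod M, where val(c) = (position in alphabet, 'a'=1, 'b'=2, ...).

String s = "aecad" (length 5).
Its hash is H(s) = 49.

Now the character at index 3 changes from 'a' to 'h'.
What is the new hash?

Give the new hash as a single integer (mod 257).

val('a') = 1, val('h') = 8
Position k = 3, exponent = n-1-k = 1
B^1 mod M = 5^1 mod 257 = 5
Delta = (8 - 1) * 5 mod 257 = 35
New hash = (49 + 35) mod 257 = 84

Answer: 84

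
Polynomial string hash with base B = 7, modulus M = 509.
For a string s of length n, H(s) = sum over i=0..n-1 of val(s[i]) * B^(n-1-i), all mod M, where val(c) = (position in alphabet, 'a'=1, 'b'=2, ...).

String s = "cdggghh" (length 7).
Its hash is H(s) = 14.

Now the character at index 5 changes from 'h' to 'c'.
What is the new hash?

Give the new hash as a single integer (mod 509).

val('h') = 8, val('c') = 3
Position k = 5, exponent = n-1-k = 1
B^1 mod M = 7^1 mod 509 = 7
Delta = (3 - 8) * 7 mod 509 = 474
New hash = (14 + 474) mod 509 = 488

Answer: 488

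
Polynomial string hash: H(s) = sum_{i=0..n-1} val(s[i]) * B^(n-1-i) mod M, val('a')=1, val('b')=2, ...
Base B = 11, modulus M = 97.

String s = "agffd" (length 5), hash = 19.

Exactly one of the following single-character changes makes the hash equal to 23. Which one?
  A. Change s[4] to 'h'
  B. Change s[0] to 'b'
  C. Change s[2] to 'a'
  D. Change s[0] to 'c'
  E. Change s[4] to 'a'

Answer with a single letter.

Option A: s[4]='d'->'h', delta=(8-4)*11^0 mod 97 = 4, hash=19+4 mod 97 = 23 <-- target
Option B: s[0]='a'->'b', delta=(2-1)*11^4 mod 97 = 91, hash=19+91 mod 97 = 13
Option C: s[2]='f'->'a', delta=(1-6)*11^2 mod 97 = 74, hash=19+74 mod 97 = 93
Option D: s[0]='a'->'c', delta=(3-1)*11^4 mod 97 = 85, hash=19+85 mod 97 = 7
Option E: s[4]='d'->'a', delta=(1-4)*11^0 mod 97 = 94, hash=19+94 mod 97 = 16

Answer: A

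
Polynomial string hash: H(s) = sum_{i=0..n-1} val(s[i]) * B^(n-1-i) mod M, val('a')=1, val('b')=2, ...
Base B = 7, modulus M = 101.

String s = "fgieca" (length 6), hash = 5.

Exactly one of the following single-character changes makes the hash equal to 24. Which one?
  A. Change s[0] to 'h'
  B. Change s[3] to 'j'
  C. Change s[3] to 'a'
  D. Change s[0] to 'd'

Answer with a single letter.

Option A: s[0]='f'->'h', delta=(8-6)*7^5 mod 101 = 82, hash=5+82 mod 101 = 87
Option B: s[3]='e'->'j', delta=(10-5)*7^2 mod 101 = 43, hash=5+43 mod 101 = 48
Option C: s[3]='e'->'a', delta=(1-5)*7^2 mod 101 = 6, hash=5+6 mod 101 = 11
Option D: s[0]='f'->'d', delta=(4-6)*7^5 mod 101 = 19, hash=5+19 mod 101 = 24 <-- target

Answer: D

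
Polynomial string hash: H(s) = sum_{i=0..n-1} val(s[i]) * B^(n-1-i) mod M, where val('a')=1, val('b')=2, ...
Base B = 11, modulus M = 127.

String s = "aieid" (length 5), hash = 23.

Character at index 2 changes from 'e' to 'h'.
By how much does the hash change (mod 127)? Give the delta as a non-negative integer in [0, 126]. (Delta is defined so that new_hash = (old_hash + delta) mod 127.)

Answer: 109

Derivation:
Delta formula: (val(new) - val(old)) * B^(n-1-k) mod M
  val('h') - val('e') = 8 - 5 = 3
  B^(n-1-k) = 11^2 mod 127 = 121
  Delta = 3 * 121 mod 127 = 109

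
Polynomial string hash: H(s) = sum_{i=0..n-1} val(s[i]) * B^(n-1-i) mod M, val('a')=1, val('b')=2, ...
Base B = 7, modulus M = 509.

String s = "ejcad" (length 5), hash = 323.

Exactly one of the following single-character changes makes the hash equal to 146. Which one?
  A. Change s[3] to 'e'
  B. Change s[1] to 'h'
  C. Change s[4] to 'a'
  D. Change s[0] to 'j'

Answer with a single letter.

Answer: B

Derivation:
Option A: s[3]='a'->'e', delta=(5-1)*7^1 mod 509 = 28, hash=323+28 mod 509 = 351
Option B: s[1]='j'->'h', delta=(8-10)*7^3 mod 509 = 332, hash=323+332 mod 509 = 146 <-- target
Option C: s[4]='d'->'a', delta=(1-4)*7^0 mod 509 = 506, hash=323+506 mod 509 = 320
Option D: s[0]='e'->'j', delta=(10-5)*7^4 mod 509 = 298, hash=323+298 mod 509 = 112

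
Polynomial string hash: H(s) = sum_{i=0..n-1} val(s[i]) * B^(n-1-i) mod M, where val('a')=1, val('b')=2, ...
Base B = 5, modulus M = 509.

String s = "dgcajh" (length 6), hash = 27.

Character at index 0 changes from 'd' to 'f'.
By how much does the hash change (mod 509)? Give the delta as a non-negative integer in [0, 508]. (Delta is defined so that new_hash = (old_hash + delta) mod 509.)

Answer: 142

Derivation:
Delta formula: (val(new) - val(old)) * B^(n-1-k) mod M
  val('f') - val('d') = 6 - 4 = 2
  B^(n-1-k) = 5^5 mod 509 = 71
  Delta = 2 * 71 mod 509 = 142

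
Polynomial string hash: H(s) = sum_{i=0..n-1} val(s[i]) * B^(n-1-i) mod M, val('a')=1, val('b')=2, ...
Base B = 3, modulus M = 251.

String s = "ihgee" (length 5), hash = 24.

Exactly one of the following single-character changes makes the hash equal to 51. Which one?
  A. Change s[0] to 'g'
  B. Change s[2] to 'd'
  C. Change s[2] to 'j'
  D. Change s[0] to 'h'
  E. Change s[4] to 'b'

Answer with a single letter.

Answer: C

Derivation:
Option A: s[0]='i'->'g', delta=(7-9)*3^4 mod 251 = 89, hash=24+89 mod 251 = 113
Option B: s[2]='g'->'d', delta=(4-7)*3^2 mod 251 = 224, hash=24+224 mod 251 = 248
Option C: s[2]='g'->'j', delta=(10-7)*3^2 mod 251 = 27, hash=24+27 mod 251 = 51 <-- target
Option D: s[0]='i'->'h', delta=(8-9)*3^4 mod 251 = 170, hash=24+170 mod 251 = 194
Option E: s[4]='e'->'b', delta=(2-5)*3^0 mod 251 = 248, hash=24+248 mod 251 = 21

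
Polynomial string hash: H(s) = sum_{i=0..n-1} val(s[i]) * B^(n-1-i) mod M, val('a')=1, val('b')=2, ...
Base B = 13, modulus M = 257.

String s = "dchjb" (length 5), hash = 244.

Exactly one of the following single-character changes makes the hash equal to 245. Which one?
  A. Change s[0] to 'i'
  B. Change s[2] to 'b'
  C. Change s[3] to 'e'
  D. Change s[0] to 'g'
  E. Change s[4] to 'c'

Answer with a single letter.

Option A: s[0]='d'->'i', delta=(9-4)*13^4 mod 257 = 170, hash=244+170 mod 257 = 157
Option B: s[2]='h'->'b', delta=(2-8)*13^2 mod 257 = 14, hash=244+14 mod 257 = 1
Option C: s[3]='j'->'e', delta=(5-10)*13^1 mod 257 = 192, hash=244+192 mod 257 = 179
Option D: s[0]='d'->'g', delta=(7-4)*13^4 mod 257 = 102, hash=244+102 mod 257 = 89
Option E: s[4]='b'->'c', delta=(3-2)*13^0 mod 257 = 1, hash=244+1 mod 257 = 245 <-- target

Answer: E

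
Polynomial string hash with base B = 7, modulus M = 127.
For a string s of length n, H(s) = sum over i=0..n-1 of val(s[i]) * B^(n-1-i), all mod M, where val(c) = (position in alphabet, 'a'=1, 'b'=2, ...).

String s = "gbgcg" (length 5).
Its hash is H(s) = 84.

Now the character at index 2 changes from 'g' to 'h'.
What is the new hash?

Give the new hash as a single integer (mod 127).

Answer: 6

Derivation:
val('g') = 7, val('h') = 8
Position k = 2, exponent = n-1-k = 2
B^2 mod M = 7^2 mod 127 = 49
Delta = (8 - 7) * 49 mod 127 = 49
New hash = (84 + 49) mod 127 = 6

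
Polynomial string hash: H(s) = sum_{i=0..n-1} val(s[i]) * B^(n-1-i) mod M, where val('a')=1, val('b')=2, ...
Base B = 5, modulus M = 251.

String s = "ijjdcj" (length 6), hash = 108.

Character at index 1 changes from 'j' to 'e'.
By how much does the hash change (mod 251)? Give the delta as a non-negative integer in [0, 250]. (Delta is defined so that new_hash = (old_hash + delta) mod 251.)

Answer: 138

Derivation:
Delta formula: (val(new) - val(old)) * B^(n-1-k) mod M
  val('e') - val('j') = 5 - 10 = -5
  B^(n-1-k) = 5^4 mod 251 = 123
  Delta = -5 * 123 mod 251 = 138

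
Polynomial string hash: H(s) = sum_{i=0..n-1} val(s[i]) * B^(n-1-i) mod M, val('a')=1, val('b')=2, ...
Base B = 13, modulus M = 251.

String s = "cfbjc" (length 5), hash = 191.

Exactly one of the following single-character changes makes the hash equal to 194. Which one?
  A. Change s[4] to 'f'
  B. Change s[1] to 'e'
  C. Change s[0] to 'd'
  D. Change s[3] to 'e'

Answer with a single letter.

Option A: s[4]='c'->'f', delta=(6-3)*13^0 mod 251 = 3, hash=191+3 mod 251 = 194 <-- target
Option B: s[1]='f'->'e', delta=(5-6)*13^3 mod 251 = 62, hash=191+62 mod 251 = 2
Option C: s[0]='c'->'d', delta=(4-3)*13^4 mod 251 = 198, hash=191+198 mod 251 = 138
Option D: s[3]='j'->'e', delta=(5-10)*13^1 mod 251 = 186, hash=191+186 mod 251 = 126

Answer: A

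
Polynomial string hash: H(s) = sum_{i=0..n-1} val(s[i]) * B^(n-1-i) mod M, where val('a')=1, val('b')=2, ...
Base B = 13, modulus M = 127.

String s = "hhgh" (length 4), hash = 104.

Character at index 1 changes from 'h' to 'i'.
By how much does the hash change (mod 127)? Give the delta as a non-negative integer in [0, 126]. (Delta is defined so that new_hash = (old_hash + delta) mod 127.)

Delta formula: (val(new) - val(old)) * B^(n-1-k) mod M
  val('i') - val('h') = 9 - 8 = 1
  B^(n-1-k) = 13^2 mod 127 = 42
  Delta = 1 * 42 mod 127 = 42

Answer: 42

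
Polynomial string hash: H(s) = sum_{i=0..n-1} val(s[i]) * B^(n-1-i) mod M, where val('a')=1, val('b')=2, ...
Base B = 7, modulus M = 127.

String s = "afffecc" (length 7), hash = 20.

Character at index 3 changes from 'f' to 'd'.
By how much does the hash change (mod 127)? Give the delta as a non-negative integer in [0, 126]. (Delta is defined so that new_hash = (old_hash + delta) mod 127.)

Answer: 76

Derivation:
Delta formula: (val(new) - val(old)) * B^(n-1-k) mod M
  val('d') - val('f') = 4 - 6 = -2
  B^(n-1-k) = 7^3 mod 127 = 89
  Delta = -2 * 89 mod 127 = 76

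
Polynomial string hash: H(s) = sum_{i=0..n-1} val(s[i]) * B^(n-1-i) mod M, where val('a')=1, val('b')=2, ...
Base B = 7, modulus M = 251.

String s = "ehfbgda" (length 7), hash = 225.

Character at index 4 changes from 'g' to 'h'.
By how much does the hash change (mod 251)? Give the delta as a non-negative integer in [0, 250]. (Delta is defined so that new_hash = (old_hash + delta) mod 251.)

Answer: 49

Derivation:
Delta formula: (val(new) - val(old)) * B^(n-1-k) mod M
  val('h') - val('g') = 8 - 7 = 1
  B^(n-1-k) = 7^2 mod 251 = 49
  Delta = 1 * 49 mod 251 = 49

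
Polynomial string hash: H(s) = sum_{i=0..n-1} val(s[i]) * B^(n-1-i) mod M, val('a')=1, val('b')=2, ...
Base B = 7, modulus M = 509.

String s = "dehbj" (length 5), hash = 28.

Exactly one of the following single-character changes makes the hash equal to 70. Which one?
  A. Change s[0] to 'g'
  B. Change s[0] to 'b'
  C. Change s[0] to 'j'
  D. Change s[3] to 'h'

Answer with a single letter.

Answer: D

Derivation:
Option A: s[0]='d'->'g', delta=(7-4)*7^4 mod 509 = 77, hash=28+77 mod 509 = 105
Option B: s[0]='d'->'b', delta=(2-4)*7^4 mod 509 = 288, hash=28+288 mod 509 = 316
Option C: s[0]='d'->'j', delta=(10-4)*7^4 mod 509 = 154, hash=28+154 mod 509 = 182
Option D: s[3]='b'->'h', delta=(8-2)*7^1 mod 509 = 42, hash=28+42 mod 509 = 70 <-- target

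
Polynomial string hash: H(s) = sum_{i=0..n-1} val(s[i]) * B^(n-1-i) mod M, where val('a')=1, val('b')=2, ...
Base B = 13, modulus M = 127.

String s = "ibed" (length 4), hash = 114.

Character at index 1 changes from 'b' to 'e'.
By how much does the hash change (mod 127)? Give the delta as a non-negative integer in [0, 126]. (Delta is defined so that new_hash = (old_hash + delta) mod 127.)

Answer: 126

Derivation:
Delta formula: (val(new) - val(old)) * B^(n-1-k) mod M
  val('e') - val('b') = 5 - 2 = 3
  B^(n-1-k) = 13^2 mod 127 = 42
  Delta = 3 * 42 mod 127 = 126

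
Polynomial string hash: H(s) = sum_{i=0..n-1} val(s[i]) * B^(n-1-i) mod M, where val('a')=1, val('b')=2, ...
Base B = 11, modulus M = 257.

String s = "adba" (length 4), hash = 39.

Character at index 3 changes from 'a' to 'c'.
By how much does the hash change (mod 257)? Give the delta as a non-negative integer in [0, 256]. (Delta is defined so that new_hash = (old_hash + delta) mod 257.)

Answer: 2

Derivation:
Delta formula: (val(new) - val(old)) * B^(n-1-k) mod M
  val('c') - val('a') = 3 - 1 = 2
  B^(n-1-k) = 11^0 mod 257 = 1
  Delta = 2 * 1 mod 257 = 2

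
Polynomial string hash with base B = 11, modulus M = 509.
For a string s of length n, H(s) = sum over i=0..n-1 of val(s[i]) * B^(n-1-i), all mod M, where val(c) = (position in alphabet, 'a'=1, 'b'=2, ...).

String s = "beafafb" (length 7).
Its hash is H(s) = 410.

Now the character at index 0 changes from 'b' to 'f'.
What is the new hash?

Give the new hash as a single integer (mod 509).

val('b') = 2, val('f') = 6
Position k = 0, exponent = n-1-k = 6
B^6 mod M = 11^6 mod 509 = 241
Delta = (6 - 2) * 241 mod 509 = 455
New hash = (410 + 455) mod 509 = 356

Answer: 356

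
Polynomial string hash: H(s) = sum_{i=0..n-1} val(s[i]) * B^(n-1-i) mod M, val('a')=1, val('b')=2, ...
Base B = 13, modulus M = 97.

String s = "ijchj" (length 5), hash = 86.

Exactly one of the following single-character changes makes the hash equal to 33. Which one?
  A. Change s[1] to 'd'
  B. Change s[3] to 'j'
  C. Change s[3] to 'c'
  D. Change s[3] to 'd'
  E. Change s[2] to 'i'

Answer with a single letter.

Answer: E

Derivation:
Option A: s[1]='j'->'d', delta=(4-10)*13^3 mod 97 = 10, hash=86+10 mod 97 = 96
Option B: s[3]='h'->'j', delta=(10-8)*13^1 mod 97 = 26, hash=86+26 mod 97 = 15
Option C: s[3]='h'->'c', delta=(3-8)*13^1 mod 97 = 32, hash=86+32 mod 97 = 21
Option D: s[3]='h'->'d', delta=(4-8)*13^1 mod 97 = 45, hash=86+45 mod 97 = 34
Option E: s[2]='c'->'i', delta=(9-3)*13^2 mod 97 = 44, hash=86+44 mod 97 = 33 <-- target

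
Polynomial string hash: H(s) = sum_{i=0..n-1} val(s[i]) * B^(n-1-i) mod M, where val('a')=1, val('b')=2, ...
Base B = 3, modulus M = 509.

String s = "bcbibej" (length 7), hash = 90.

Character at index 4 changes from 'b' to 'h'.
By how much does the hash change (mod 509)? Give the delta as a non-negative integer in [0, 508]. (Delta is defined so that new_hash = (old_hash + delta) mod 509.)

Delta formula: (val(new) - val(old)) * B^(n-1-k) mod M
  val('h') - val('b') = 8 - 2 = 6
  B^(n-1-k) = 3^2 mod 509 = 9
  Delta = 6 * 9 mod 509 = 54

Answer: 54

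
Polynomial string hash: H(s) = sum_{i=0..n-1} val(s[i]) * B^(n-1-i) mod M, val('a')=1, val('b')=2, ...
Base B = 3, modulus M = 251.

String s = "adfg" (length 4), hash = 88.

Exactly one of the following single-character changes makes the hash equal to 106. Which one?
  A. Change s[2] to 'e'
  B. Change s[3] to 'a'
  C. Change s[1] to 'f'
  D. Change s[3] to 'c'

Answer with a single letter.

Answer: C

Derivation:
Option A: s[2]='f'->'e', delta=(5-6)*3^1 mod 251 = 248, hash=88+248 mod 251 = 85
Option B: s[3]='g'->'a', delta=(1-7)*3^0 mod 251 = 245, hash=88+245 mod 251 = 82
Option C: s[1]='d'->'f', delta=(6-4)*3^2 mod 251 = 18, hash=88+18 mod 251 = 106 <-- target
Option D: s[3]='g'->'c', delta=(3-7)*3^0 mod 251 = 247, hash=88+247 mod 251 = 84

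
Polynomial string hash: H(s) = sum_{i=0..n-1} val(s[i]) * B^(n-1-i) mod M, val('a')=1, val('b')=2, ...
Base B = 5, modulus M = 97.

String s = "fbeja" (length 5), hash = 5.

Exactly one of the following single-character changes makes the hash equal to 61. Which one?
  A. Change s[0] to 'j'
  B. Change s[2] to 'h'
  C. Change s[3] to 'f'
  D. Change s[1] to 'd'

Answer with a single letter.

Answer: D

Derivation:
Option A: s[0]='f'->'j', delta=(10-6)*5^4 mod 97 = 75, hash=5+75 mod 97 = 80
Option B: s[2]='e'->'h', delta=(8-5)*5^2 mod 97 = 75, hash=5+75 mod 97 = 80
Option C: s[3]='j'->'f', delta=(6-10)*5^1 mod 97 = 77, hash=5+77 mod 97 = 82
Option D: s[1]='b'->'d', delta=(4-2)*5^3 mod 97 = 56, hash=5+56 mod 97 = 61 <-- target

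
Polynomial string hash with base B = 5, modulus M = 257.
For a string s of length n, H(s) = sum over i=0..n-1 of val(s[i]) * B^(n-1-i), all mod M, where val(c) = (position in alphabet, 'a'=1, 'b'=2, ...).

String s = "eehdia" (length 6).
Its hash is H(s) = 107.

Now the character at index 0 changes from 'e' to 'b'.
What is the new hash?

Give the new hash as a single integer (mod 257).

val('e') = 5, val('b') = 2
Position k = 0, exponent = n-1-k = 5
B^5 mod M = 5^5 mod 257 = 41
Delta = (2 - 5) * 41 mod 257 = 134
New hash = (107 + 134) mod 257 = 241

Answer: 241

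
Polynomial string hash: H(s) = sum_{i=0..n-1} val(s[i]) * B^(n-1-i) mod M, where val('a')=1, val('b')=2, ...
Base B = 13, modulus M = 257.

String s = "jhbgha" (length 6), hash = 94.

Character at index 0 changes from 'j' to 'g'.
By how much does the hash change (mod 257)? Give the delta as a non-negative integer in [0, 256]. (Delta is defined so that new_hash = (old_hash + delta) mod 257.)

Delta formula: (val(new) - val(old)) * B^(n-1-k) mod M
  val('g') - val('j') = 7 - 10 = -3
  B^(n-1-k) = 13^5 mod 257 = 185
  Delta = -3 * 185 mod 257 = 216

Answer: 216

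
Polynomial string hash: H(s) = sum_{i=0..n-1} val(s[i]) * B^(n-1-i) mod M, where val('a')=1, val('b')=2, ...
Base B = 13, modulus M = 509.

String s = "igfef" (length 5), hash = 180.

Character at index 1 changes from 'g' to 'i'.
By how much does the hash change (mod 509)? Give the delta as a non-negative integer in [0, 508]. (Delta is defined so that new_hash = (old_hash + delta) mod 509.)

Delta formula: (val(new) - val(old)) * B^(n-1-k) mod M
  val('i') - val('g') = 9 - 7 = 2
  B^(n-1-k) = 13^3 mod 509 = 161
  Delta = 2 * 161 mod 509 = 322

Answer: 322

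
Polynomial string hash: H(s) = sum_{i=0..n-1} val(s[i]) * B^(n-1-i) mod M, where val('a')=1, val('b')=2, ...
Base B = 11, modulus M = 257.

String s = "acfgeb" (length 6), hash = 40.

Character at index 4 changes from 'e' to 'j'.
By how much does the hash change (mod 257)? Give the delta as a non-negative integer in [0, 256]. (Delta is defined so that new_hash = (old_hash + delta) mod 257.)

Answer: 55

Derivation:
Delta formula: (val(new) - val(old)) * B^(n-1-k) mod M
  val('j') - val('e') = 10 - 5 = 5
  B^(n-1-k) = 11^1 mod 257 = 11
  Delta = 5 * 11 mod 257 = 55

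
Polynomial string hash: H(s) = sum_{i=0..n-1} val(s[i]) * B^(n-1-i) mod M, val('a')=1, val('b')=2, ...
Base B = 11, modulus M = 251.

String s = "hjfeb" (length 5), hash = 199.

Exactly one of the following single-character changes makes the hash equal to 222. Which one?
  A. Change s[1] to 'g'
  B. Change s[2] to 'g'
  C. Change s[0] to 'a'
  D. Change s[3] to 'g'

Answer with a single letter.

Answer: A

Derivation:
Option A: s[1]='j'->'g', delta=(7-10)*11^3 mod 251 = 23, hash=199+23 mod 251 = 222 <-- target
Option B: s[2]='f'->'g', delta=(7-6)*11^2 mod 251 = 121, hash=199+121 mod 251 = 69
Option C: s[0]='h'->'a', delta=(1-8)*11^4 mod 251 = 172, hash=199+172 mod 251 = 120
Option D: s[3]='e'->'g', delta=(7-5)*11^1 mod 251 = 22, hash=199+22 mod 251 = 221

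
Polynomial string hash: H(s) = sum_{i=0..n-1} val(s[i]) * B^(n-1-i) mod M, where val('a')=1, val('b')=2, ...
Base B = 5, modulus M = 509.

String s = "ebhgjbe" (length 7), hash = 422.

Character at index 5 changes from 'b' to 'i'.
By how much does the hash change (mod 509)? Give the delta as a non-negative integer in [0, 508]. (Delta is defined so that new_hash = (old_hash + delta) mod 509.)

Answer: 35

Derivation:
Delta formula: (val(new) - val(old)) * B^(n-1-k) mod M
  val('i') - val('b') = 9 - 2 = 7
  B^(n-1-k) = 5^1 mod 509 = 5
  Delta = 7 * 5 mod 509 = 35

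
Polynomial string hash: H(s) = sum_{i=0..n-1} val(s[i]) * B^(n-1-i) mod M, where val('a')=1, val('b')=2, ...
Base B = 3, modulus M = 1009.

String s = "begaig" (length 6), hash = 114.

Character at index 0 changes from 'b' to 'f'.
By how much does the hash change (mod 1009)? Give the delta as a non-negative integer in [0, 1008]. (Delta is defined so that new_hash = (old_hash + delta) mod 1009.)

Delta formula: (val(new) - val(old)) * B^(n-1-k) mod M
  val('f') - val('b') = 6 - 2 = 4
  B^(n-1-k) = 3^5 mod 1009 = 243
  Delta = 4 * 243 mod 1009 = 972

Answer: 972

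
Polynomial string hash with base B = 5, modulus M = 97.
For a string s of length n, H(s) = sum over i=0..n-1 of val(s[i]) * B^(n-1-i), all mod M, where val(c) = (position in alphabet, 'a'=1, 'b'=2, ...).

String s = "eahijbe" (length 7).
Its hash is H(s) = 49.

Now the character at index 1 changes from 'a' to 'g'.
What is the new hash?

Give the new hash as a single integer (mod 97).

Answer: 78

Derivation:
val('a') = 1, val('g') = 7
Position k = 1, exponent = n-1-k = 5
B^5 mod M = 5^5 mod 97 = 21
Delta = (7 - 1) * 21 mod 97 = 29
New hash = (49 + 29) mod 97 = 78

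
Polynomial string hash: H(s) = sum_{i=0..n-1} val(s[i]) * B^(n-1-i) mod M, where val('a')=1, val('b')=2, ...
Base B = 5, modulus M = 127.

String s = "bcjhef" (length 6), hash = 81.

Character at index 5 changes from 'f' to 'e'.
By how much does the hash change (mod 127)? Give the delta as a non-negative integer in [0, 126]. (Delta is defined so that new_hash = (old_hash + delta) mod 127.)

Delta formula: (val(new) - val(old)) * B^(n-1-k) mod M
  val('e') - val('f') = 5 - 6 = -1
  B^(n-1-k) = 5^0 mod 127 = 1
  Delta = -1 * 1 mod 127 = 126

Answer: 126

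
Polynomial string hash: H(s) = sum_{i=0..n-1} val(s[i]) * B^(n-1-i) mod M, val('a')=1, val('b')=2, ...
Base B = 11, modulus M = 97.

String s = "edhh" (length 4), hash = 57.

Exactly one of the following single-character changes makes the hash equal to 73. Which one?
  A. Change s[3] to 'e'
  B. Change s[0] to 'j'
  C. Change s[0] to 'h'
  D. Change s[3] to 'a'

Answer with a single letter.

Answer: C

Derivation:
Option A: s[3]='h'->'e', delta=(5-8)*11^0 mod 97 = 94, hash=57+94 mod 97 = 54
Option B: s[0]='e'->'j', delta=(10-5)*11^3 mod 97 = 59, hash=57+59 mod 97 = 19
Option C: s[0]='e'->'h', delta=(8-5)*11^3 mod 97 = 16, hash=57+16 mod 97 = 73 <-- target
Option D: s[3]='h'->'a', delta=(1-8)*11^0 mod 97 = 90, hash=57+90 mod 97 = 50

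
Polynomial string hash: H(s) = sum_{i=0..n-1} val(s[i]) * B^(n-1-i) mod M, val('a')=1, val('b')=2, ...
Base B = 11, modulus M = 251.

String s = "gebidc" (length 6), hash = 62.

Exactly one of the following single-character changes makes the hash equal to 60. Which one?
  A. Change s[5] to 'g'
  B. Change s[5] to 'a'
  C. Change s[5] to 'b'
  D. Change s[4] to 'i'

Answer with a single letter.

Answer: B

Derivation:
Option A: s[5]='c'->'g', delta=(7-3)*11^0 mod 251 = 4, hash=62+4 mod 251 = 66
Option B: s[5]='c'->'a', delta=(1-3)*11^0 mod 251 = 249, hash=62+249 mod 251 = 60 <-- target
Option C: s[5]='c'->'b', delta=(2-3)*11^0 mod 251 = 250, hash=62+250 mod 251 = 61
Option D: s[4]='d'->'i', delta=(9-4)*11^1 mod 251 = 55, hash=62+55 mod 251 = 117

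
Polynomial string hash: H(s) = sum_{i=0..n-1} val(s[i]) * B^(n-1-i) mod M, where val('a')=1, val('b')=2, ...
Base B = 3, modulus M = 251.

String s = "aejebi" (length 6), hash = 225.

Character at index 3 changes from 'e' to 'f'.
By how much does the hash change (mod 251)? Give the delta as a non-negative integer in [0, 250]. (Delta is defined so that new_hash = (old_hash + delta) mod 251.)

Answer: 9

Derivation:
Delta formula: (val(new) - val(old)) * B^(n-1-k) mod M
  val('f') - val('e') = 6 - 5 = 1
  B^(n-1-k) = 3^2 mod 251 = 9
  Delta = 1 * 9 mod 251 = 9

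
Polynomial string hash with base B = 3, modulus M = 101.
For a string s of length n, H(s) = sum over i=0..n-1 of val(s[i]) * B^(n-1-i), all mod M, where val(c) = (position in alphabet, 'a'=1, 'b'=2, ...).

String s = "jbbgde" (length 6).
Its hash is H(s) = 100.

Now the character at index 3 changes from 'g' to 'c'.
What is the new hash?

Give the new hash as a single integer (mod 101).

Answer: 64

Derivation:
val('g') = 7, val('c') = 3
Position k = 3, exponent = n-1-k = 2
B^2 mod M = 3^2 mod 101 = 9
Delta = (3 - 7) * 9 mod 101 = 65
New hash = (100 + 65) mod 101 = 64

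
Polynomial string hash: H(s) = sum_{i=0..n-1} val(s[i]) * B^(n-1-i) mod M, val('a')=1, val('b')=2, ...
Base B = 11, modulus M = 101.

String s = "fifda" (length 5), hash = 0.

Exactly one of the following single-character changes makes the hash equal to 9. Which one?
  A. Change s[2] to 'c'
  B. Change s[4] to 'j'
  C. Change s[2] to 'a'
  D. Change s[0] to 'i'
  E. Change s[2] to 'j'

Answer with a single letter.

Answer: B

Derivation:
Option A: s[2]='f'->'c', delta=(3-6)*11^2 mod 101 = 41, hash=0+41 mod 101 = 41
Option B: s[4]='a'->'j', delta=(10-1)*11^0 mod 101 = 9, hash=0+9 mod 101 = 9 <-- target
Option C: s[2]='f'->'a', delta=(1-6)*11^2 mod 101 = 1, hash=0+1 mod 101 = 1
Option D: s[0]='f'->'i', delta=(9-6)*11^4 mod 101 = 89, hash=0+89 mod 101 = 89
Option E: s[2]='f'->'j', delta=(10-6)*11^2 mod 101 = 80, hash=0+80 mod 101 = 80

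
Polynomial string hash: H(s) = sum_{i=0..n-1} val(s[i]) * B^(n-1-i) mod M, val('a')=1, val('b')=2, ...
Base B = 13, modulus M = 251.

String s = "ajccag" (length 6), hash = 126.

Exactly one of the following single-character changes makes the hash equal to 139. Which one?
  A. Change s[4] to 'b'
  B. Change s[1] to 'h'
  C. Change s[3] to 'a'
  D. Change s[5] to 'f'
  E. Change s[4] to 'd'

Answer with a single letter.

Answer: A

Derivation:
Option A: s[4]='a'->'b', delta=(2-1)*13^1 mod 251 = 13, hash=126+13 mod 251 = 139 <-- target
Option B: s[1]='j'->'h', delta=(8-10)*13^4 mod 251 = 106, hash=126+106 mod 251 = 232
Option C: s[3]='c'->'a', delta=(1-3)*13^2 mod 251 = 164, hash=126+164 mod 251 = 39
Option D: s[5]='g'->'f', delta=(6-7)*13^0 mod 251 = 250, hash=126+250 mod 251 = 125
Option E: s[4]='a'->'d', delta=(4-1)*13^1 mod 251 = 39, hash=126+39 mod 251 = 165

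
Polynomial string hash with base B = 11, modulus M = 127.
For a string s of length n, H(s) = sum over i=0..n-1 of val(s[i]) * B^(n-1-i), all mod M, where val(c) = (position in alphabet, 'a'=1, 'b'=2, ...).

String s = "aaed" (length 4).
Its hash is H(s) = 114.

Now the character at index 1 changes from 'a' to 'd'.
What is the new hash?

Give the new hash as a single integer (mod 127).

val('a') = 1, val('d') = 4
Position k = 1, exponent = n-1-k = 2
B^2 mod M = 11^2 mod 127 = 121
Delta = (4 - 1) * 121 mod 127 = 109
New hash = (114 + 109) mod 127 = 96

Answer: 96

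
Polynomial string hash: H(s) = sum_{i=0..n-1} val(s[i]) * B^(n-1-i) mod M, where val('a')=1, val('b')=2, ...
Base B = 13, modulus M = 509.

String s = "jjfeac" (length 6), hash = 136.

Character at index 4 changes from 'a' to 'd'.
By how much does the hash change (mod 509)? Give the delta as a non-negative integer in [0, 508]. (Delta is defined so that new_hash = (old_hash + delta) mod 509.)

Answer: 39

Derivation:
Delta formula: (val(new) - val(old)) * B^(n-1-k) mod M
  val('d') - val('a') = 4 - 1 = 3
  B^(n-1-k) = 13^1 mod 509 = 13
  Delta = 3 * 13 mod 509 = 39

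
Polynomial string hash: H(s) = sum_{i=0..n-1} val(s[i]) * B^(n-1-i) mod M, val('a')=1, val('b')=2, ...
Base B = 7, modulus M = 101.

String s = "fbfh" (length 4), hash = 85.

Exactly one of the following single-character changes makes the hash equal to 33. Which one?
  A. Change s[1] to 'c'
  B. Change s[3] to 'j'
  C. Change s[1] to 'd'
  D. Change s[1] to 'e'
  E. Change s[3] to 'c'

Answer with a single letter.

Option A: s[1]='b'->'c', delta=(3-2)*7^2 mod 101 = 49, hash=85+49 mod 101 = 33 <-- target
Option B: s[3]='h'->'j', delta=(10-8)*7^0 mod 101 = 2, hash=85+2 mod 101 = 87
Option C: s[1]='b'->'d', delta=(4-2)*7^2 mod 101 = 98, hash=85+98 mod 101 = 82
Option D: s[1]='b'->'e', delta=(5-2)*7^2 mod 101 = 46, hash=85+46 mod 101 = 30
Option E: s[3]='h'->'c', delta=(3-8)*7^0 mod 101 = 96, hash=85+96 mod 101 = 80

Answer: A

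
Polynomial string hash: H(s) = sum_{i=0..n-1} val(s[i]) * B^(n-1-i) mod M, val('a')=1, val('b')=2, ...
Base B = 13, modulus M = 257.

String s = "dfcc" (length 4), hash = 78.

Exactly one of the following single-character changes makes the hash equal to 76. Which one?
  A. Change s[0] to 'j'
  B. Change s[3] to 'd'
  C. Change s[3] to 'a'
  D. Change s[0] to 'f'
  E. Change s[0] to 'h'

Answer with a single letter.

Option A: s[0]='d'->'j', delta=(10-4)*13^3 mod 257 = 75, hash=78+75 mod 257 = 153
Option B: s[3]='c'->'d', delta=(4-3)*13^0 mod 257 = 1, hash=78+1 mod 257 = 79
Option C: s[3]='c'->'a', delta=(1-3)*13^0 mod 257 = 255, hash=78+255 mod 257 = 76 <-- target
Option D: s[0]='d'->'f', delta=(6-4)*13^3 mod 257 = 25, hash=78+25 mod 257 = 103
Option E: s[0]='d'->'h', delta=(8-4)*13^3 mod 257 = 50, hash=78+50 mod 257 = 128

Answer: C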